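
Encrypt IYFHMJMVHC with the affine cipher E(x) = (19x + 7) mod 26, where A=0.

I(8): 19·8+7=159≡3 → D
Y(24): 19·24+7=463≡21 → V
F(5): 19·5+7=102≡24 → Y
H(7): 19·7+7=140≡10 → K
M(12): 19·12+7=235≡1 → B
J(9): 19·9+7=178≡22 → W
M(12): 19·12+7=235≡1 → B
V(21): 19·21+7=406≡16 → Q
H(7): 19·7+7=140≡10 → K
C(2): 19·2+7=45≡19 → T

DVYKBWBQKT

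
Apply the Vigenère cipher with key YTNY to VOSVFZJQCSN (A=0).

THFTDSWOALA

Repeat the key across the message: YTNYYTNYYTN
V(21)+Y(24): 45≡19 → T
O(14)+T(19): 33≡7 → H
S(18)+N(13): 31≡5 → F
V(21)+Y(24): 45≡19 → T
F(5)+Y(24): 29≡3 → D
Z(25)+T(19): 44≡18 → S
J(9)+N(13): 22 → W
Q(16)+Y(24): 40≡14 → O
C(2)+Y(24): 26≡0 → A
S(18)+T(19): 37≡11 → L
N(13)+N(13): 26≡0 → A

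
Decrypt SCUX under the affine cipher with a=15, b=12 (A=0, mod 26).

QIEZ

The inverse of 15 mod 26 is 7, since 15·7=105≡1. Apply D(y)=7·(y−12) mod 26:
S(18): 7·(18−12)=42≡16 → Q
C(2): 7·(2−12)=-70≡8 → I
U(20): 7·(20−12)=56≡4 → E
X(23): 7·(23−12)=77≡25 → Z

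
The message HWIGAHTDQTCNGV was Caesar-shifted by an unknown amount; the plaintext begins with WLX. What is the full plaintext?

WLXVPWISFIRCVK

From the crib: H(7)−W(22)=-15≡11, so the shift is 11.
Subtract 11 from each ciphertext letter:
H(7): 7−11=-4≡22 → W
W(22): 22−11=11 → L
I(8): 8−11=-3≡23 → X
G(6): 6−11=-5≡21 → V
A(0): 0−11=-11≡15 → P
H(7): 7−11=-4≡22 → W
T(19): 19−11=8 → I
D(3): 3−11=-8≡18 → S
Q(16): 16−11=5 → F
T(19): 19−11=8 → I
C(2): 2−11=-9≡17 → R
N(13): 13−11=2 → C
G(6): 6−11=-5≡21 → V
V(21): 21−11=10 → K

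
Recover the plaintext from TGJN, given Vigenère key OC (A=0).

FEVL

Repeat the key across the ciphertext: OCOC
T(19)−O(14): 5 → F
G(6)−C(2): 4 → E
J(9)−O(14): -5≡21 → V
N(13)−C(2): 11 → L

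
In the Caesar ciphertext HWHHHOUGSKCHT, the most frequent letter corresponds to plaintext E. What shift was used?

3

The most frequent ciphertext letter is H (appears 5 times).
H is position 7; E is position 4.
Shift = 3.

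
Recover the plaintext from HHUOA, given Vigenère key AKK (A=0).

HXKOQ

Repeat the key across the ciphertext: AKKAK
H(7)−A(0): 7 → H
H(7)−K(10): -3≡23 → X
U(20)−K(10): 10 → K
O(14)−A(0): 14 → O
A(0)−K(10): -10≡16 → Q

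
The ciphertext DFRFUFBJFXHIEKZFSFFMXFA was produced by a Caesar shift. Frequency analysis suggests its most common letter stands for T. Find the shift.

12

The most frequent ciphertext letter is F (appears 8 times).
F is position 5; T is position 19.
Shift = -14≡12.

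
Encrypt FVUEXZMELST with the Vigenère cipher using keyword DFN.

Repeat the key across the message: DFNDFNDFNDF
F(5)+D(3): 8 → I
V(21)+F(5): 26≡0 → A
U(20)+N(13): 33≡7 → H
E(4)+D(3): 7 → H
X(23)+F(5): 28≡2 → C
Z(25)+N(13): 38≡12 → M
M(12)+D(3): 15 → P
E(4)+F(5): 9 → J
L(11)+N(13): 24 → Y
S(18)+D(3): 21 → V
T(19)+F(5): 24 → Y

IAHHCMPJYVY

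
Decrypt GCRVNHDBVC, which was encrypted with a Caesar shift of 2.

G(6): 6−2=4 → E
C(2): 2−2=0 → A
R(17): 17−2=15 → P
V(21): 21−2=19 → T
N(13): 13−2=11 → L
H(7): 7−2=5 → F
D(3): 3−2=1 → B
B(1): 1−2=-1≡25 → Z
V(21): 21−2=19 → T
C(2): 2−2=0 → A

EAPTLFBZTA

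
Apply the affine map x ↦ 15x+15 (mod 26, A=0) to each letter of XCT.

X(23): 15·23+15=360≡22 → W
C(2): 15·2+15=45≡19 → T
T(19): 15·19+15=300≡14 → O

WTO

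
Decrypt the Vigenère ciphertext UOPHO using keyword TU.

Repeat the key across the ciphertext: TUTUT
U(20)−T(19): 1 → B
O(14)−U(20): -6≡20 → U
P(15)−T(19): -4≡22 → W
H(7)−U(20): -13≡13 → N
O(14)−T(19): -5≡21 → V

BUWNV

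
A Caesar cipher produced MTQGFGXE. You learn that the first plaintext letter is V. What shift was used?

17

From the crib: M(12)−V(21)=-9≡17, so the shift is 17.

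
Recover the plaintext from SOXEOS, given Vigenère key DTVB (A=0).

Repeat the key across the ciphertext: DTVBDT
S(18)−D(3): 15 → P
O(14)−T(19): -5≡21 → V
X(23)−V(21): 2 → C
E(4)−B(1): 3 → D
O(14)−D(3): 11 → L
S(18)−T(19): -1≡25 → Z

PVCDLZ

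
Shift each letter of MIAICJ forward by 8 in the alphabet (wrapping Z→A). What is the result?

UQIQKR

M(12): 12+8=20 → U
I(8): 8+8=16 → Q
A(0): 0+8=8 → I
I(8): 8+8=16 → Q
C(2): 2+8=10 → K
J(9): 9+8=17 → R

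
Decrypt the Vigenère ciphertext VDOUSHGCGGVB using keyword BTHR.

Repeat the key across the ciphertext: BTHRBTHRBTHR
V(21)−B(1): 20 → U
D(3)−T(19): -16≡10 → K
O(14)−H(7): 7 → H
U(20)−R(17): 3 → D
S(18)−B(1): 17 → R
H(7)−T(19): -12≡14 → O
G(6)−H(7): -1≡25 → Z
C(2)−R(17): -15≡11 → L
G(6)−B(1): 5 → F
G(6)−T(19): -13≡13 → N
V(21)−H(7): 14 → O
B(1)−R(17): -16≡10 → K

UKHDROZLFNOK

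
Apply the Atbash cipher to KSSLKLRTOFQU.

K(10) → P(15)
S(18) → H(7)
S(18) → H(7)
L(11) → O(14)
K(10) → P(15)
L(11) → O(14)
R(17) → I(8)
T(19) → G(6)
O(14) → L(11)
F(5) → U(20)
Q(16) → J(9)
U(20) → F(5)

PHHOPOIGLUJF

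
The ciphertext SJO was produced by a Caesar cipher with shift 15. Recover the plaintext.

S(18): 18−15=3 → D
J(9): 9−15=-6≡20 → U
O(14): 14−15=-1≡25 → Z

DUZ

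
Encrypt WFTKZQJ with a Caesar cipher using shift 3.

ZIWNCTM

W(22): 22+3=25 → Z
F(5): 5+3=8 → I
T(19): 19+3=22 → W
K(10): 10+3=13 → N
Z(25): 25+3=28≡2 → C
Q(16): 16+3=19 → T
J(9): 9+3=12 → M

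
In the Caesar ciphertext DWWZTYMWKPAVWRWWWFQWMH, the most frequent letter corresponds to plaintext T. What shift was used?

The most frequent ciphertext letter is W (appears 8 times).
W is position 22; T is position 19.
Shift = 3.

3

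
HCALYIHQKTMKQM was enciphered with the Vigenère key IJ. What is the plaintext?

Repeat the key across the ciphertext: IJIJIJIJIJIJIJ
H(7)−I(8): -1≡25 → Z
C(2)−J(9): -7≡19 → T
A(0)−I(8): -8≡18 → S
L(11)−J(9): 2 → C
Y(24)−I(8): 16 → Q
I(8)−J(9): -1≡25 → Z
H(7)−I(8): -1≡25 → Z
Q(16)−J(9): 7 → H
K(10)−I(8): 2 → C
T(19)−J(9): 10 → K
M(12)−I(8): 4 → E
K(10)−J(9): 1 → B
Q(16)−I(8): 8 → I
M(12)−J(9): 3 → D

ZTSCQZZHCKEBID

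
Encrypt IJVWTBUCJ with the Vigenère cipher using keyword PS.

XBKOITJUY

Repeat the key across the message: PSPSPSPSP
I(8)+P(15): 23 → X
J(9)+S(18): 27≡1 → B
V(21)+P(15): 36≡10 → K
W(22)+S(18): 40≡14 → O
T(19)+P(15): 34≡8 → I
B(1)+S(18): 19 → T
U(20)+P(15): 35≡9 → J
C(2)+S(18): 20 → U
J(9)+P(15): 24 → Y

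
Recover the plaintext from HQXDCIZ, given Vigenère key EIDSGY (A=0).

DIULWKV

Repeat the key across the ciphertext: EIDSGYE
H(7)−E(4): 3 → D
Q(16)−I(8): 8 → I
X(23)−D(3): 20 → U
D(3)−S(18): -15≡11 → L
C(2)−G(6): -4≡22 → W
I(8)−Y(24): -16≡10 → K
Z(25)−E(4): 21 → V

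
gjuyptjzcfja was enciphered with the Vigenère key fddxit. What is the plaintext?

Repeat the key across the ciphertext: fddxitfddxit
g(6)−f(5): 1 → b
j(9)−d(3): 6 → g
u(20)−d(3): 17 → r
y(24)−x(23): 1 → b
p(15)−i(8): 7 → h
t(19)−t(19): 0 → a
j(9)−f(5): 4 → e
z(25)−d(3): 22 → w
c(2)−d(3): -1≡25 → z
f(5)−x(23): -18≡8 → i
j(9)−i(8): 1 → b
a(0)−t(19): -19≡7 → h

bgrbhaewzibh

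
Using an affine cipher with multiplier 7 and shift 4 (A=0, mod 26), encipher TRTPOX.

T(19): 7·19+4=137≡7 → H
R(17): 7·17+4=123≡19 → T
T(19): 7·19+4=137≡7 → H
P(15): 7·15+4=109≡5 → F
O(14): 7·14+4=102≡24 → Y
X(23): 7·23+4=165≡9 → J

HTHFYJ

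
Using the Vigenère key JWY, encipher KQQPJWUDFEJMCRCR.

TMOYFUDZDNFKLNAA

Repeat the key across the message: JWYJWYJWYJWYJWYJ
K(10)+J(9): 19 → T
Q(16)+W(22): 38≡12 → M
Q(16)+Y(24): 40≡14 → O
P(15)+J(9): 24 → Y
J(9)+W(22): 31≡5 → F
W(22)+Y(24): 46≡20 → U
U(20)+J(9): 29≡3 → D
D(3)+W(22): 25 → Z
F(5)+Y(24): 29≡3 → D
E(4)+J(9): 13 → N
J(9)+W(22): 31≡5 → F
M(12)+Y(24): 36≡10 → K
C(2)+J(9): 11 → L
R(17)+W(22): 39≡13 → N
C(2)+Y(24): 26≡0 → A
R(17)+J(9): 26≡0 → A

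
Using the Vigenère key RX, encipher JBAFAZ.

AYRCRW

Repeat the key across the message: RXRXRX
J(9)+R(17): 26≡0 → A
B(1)+X(23): 24 → Y
A(0)+R(17): 17 → R
F(5)+X(23): 28≡2 → C
A(0)+R(17): 17 → R
Z(25)+X(23): 48≡22 → W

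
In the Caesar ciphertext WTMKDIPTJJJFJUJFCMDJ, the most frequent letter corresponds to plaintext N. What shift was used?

22

The most frequent ciphertext letter is J (appears 6 times).
J is position 9; N is position 13.
Shift = -4≡22.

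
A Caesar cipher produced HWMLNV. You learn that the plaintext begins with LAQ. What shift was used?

22

From the crib: H(7)−L(11)=-4≡22, so the shift is 22.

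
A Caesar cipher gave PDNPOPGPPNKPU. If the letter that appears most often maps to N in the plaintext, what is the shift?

2

The most frequent ciphertext letter is P (appears 6 times).
P is position 15; N is position 13.
Shift = 2.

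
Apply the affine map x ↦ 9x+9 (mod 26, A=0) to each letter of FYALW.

CRJEZ

F(5): 9·5+9=54≡2 → C
Y(24): 9·24+9=225≡17 → R
A(0): 9·0+9=9 → J
L(11): 9·11+9=108≡4 → E
W(22): 9·22+9=207≡25 → Z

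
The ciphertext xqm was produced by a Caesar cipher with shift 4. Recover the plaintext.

x(23): 23−4=19 → t
q(16): 16−4=12 → m
m(12): 12−4=8 → i

tmi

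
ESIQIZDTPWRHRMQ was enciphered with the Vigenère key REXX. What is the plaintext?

Repeat the key across the ciphertext: REXXREXXREXXREX
E(4)−R(17): -13≡13 → N
S(18)−E(4): 14 → O
I(8)−X(23): -15≡11 → L
Q(16)−X(23): -7≡19 → T
I(8)−R(17): -9≡17 → R
Z(25)−E(4): 21 → V
D(3)−X(23): -20≡6 → G
T(19)−X(23): -4≡22 → W
P(15)−R(17): -2≡24 → Y
W(22)−E(4): 18 → S
R(17)−X(23): -6≡20 → U
H(7)−X(23): -16≡10 → K
R(17)−R(17): 0 → A
M(12)−E(4): 8 → I
Q(16)−X(23): -7≡19 → T

NOLTRVGWYSUKAIT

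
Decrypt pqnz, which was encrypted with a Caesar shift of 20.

vwtf

p(15): 15−20=-5≡21 → v
q(16): 16−20=-4≡22 → w
n(13): 13−20=-7≡19 → t
z(25): 25−20=5 → f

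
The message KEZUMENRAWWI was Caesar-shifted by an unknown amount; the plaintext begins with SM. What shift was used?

18

From the crib: K(10)−S(18)=-8≡18, so the shift is 18.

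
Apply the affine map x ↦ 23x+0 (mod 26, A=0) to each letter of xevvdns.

jopprny

x(23): 23·23+0=529≡9 → j
e(4): 23·4+0=92≡14 → o
v(21): 23·21+0=483≡15 → p
v(21): 23·21+0=483≡15 → p
d(3): 23·3+0=69≡17 → r
n(13): 23·13+0=299≡13 → n
s(18): 23·18+0=414≡24 → y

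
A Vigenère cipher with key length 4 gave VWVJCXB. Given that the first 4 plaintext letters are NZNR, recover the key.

Subtract each crib letter from the matching ciphertext letter (mod 26):
V(21)−N(13)=8 → I
W(22)−Z(25)=-3≡23 → X
V(21)−N(13)=8 → I
J(9)−R(17)=-8≡18 → S

IXIS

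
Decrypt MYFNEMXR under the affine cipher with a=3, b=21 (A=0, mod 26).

The inverse of 3 mod 26 is 9, since 3·9=27≡1. Apply D(y)=9·(y−21) mod 26:
M(12): 9·(12−21)=-81≡23 → X
Y(24): 9·(24−21)=27≡1 → B
F(5): 9·(5−21)=-144≡12 → M
N(13): 9·(13−21)=-72≡6 → G
E(4): 9·(4−21)=-153≡3 → D
M(12): 9·(12−21)=-81≡23 → X
X(23): 9·(23−21)=18 → S
R(17): 9·(17−21)=-36≡16 → Q

XBMGDXSQ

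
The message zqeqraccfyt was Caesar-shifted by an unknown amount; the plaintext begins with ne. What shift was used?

12

From the crib: z(25)−n(13)=12, so the shift is 12.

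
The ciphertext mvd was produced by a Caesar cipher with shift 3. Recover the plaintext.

m(12): 12−3=9 → j
v(21): 21−3=18 → s
d(3): 3−3=0 → a

jsa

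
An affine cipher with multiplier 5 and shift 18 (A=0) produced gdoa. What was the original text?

The inverse of 5 mod 26 is 21, since 5·21=105≡1. Apply D(y)=21·(y−18) mod 26:
g(6): 21·(6−18)=-252≡8 → i
d(3): 21·(3−18)=-315≡23 → x
o(14): 21·(14−18)=-84≡20 → u
a(0): 21·(0−18)=-378≡12 → m

ixum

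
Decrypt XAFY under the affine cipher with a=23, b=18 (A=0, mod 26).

The inverse of 23 mod 26 is 17, since 23·17=391≡1. Apply D(y)=17·(y−18) mod 26:
X(23): 17·(23−18)=85≡7 → H
A(0): 17·(0−18)=-306≡6 → G
F(5): 17·(5−18)=-221≡13 → N
Y(24): 17·(24−18)=102≡24 → Y

HGNY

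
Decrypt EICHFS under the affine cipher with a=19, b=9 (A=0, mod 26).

The inverse of 19 mod 26 is 11, since 19·11=209≡1. Apply D(y)=11·(y−9) mod 26:
E(4): 11·(4−9)=-55≡23 → X
I(8): 11·(8−9)=-11≡15 → P
C(2): 11·(2−9)=-77≡1 → B
H(7): 11·(7−9)=-22≡4 → E
F(5): 11·(5−9)=-44≡8 → I
S(18): 11·(18−9)=99≡21 → V

XPBEIV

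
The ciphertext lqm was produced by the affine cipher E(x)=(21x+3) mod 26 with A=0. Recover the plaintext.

ont

The inverse of 21 mod 26 is 5, since 21·5=105≡1. Apply D(y)=5·(y−3) mod 26:
l(11): 5·(11−3)=40≡14 → o
q(16): 5·(16−3)=65≡13 → n
m(12): 5·(12−3)=45≡19 → t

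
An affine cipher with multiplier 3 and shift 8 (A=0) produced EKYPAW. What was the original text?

QSOLGW

The inverse of 3 mod 26 is 9, since 3·9=27≡1. Apply D(y)=9·(y−8) mod 26:
E(4): 9·(4−8)=-36≡16 → Q
K(10): 9·(10−8)=18 → S
Y(24): 9·(24−8)=144≡14 → O
P(15): 9·(15−8)=63≡11 → L
A(0): 9·(0−8)=-72≡6 → G
W(22): 9·(22−8)=126≡22 → W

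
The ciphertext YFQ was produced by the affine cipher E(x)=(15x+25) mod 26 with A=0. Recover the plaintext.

TQP

The inverse of 15 mod 26 is 7, since 15·7=105≡1. Apply D(y)=7·(y−25) mod 26:
Y(24): 7·(24−25)=-7≡19 → T
F(5): 7·(5−25)=-140≡16 → Q
Q(16): 7·(16−25)=-63≡15 → P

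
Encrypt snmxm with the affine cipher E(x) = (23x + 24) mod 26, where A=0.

wloho

s(18): 23·18+24=438≡22 → w
n(13): 23·13+24=323≡11 → l
m(12): 23·12+24=300≡14 → o
x(23): 23·23+24=553≡7 → h
m(12): 23·12+24=300≡14 → o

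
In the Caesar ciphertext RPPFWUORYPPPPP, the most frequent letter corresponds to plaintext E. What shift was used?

The most frequent ciphertext letter is P (appears 7 times).
P is position 15; E is position 4.
Shift = 11.

11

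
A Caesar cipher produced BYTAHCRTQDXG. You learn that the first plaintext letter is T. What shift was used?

From the crib: B(1)−T(19)=-18≡8, so the shift is 8.

8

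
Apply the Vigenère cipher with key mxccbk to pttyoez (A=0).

bqvapol

Repeat the key across the message: mxccbkm
p(15)+m(12): 27≡1 → b
t(19)+x(23): 42≡16 → q
t(19)+c(2): 21 → v
y(24)+c(2): 26≡0 → a
o(14)+b(1): 15 → p
e(4)+k(10): 14 → o
z(25)+m(12): 37≡11 → l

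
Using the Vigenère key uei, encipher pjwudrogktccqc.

Repeat the key across the message: ueiueiueiueiue
p(15)+u(20): 35≡9 → j
j(9)+e(4): 13 → n
w(22)+i(8): 30≡4 → e
u(20)+u(20): 40≡14 → o
d(3)+e(4): 7 → h
r(17)+i(8): 25 → z
o(14)+u(20): 34≡8 → i
g(6)+e(4): 10 → k
k(10)+i(8): 18 → s
t(19)+u(20): 39≡13 → n
c(2)+e(4): 6 → g
c(2)+i(8): 10 → k
q(16)+u(20): 36≡10 → k
c(2)+e(4): 6 → g

jneohziksngkkg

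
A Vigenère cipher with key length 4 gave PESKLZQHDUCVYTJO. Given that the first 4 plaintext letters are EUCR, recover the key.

LKQT

Subtract each crib letter from the matching ciphertext letter (mod 26):
P(15)−E(4)=11 → L
E(4)−U(20)=-16≡10 → K
S(18)−C(2)=16 → Q
K(10)−R(17)=-7≡19 → T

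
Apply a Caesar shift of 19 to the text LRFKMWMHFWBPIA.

L(11): 11+19=30≡4 → E
R(17): 17+19=36≡10 → K
F(5): 5+19=24 → Y
K(10): 10+19=29≡3 → D
M(12): 12+19=31≡5 → F
W(22): 22+19=41≡15 → P
M(12): 12+19=31≡5 → F
H(7): 7+19=26≡0 → A
F(5): 5+19=24 → Y
W(22): 22+19=41≡15 → P
B(1): 1+19=20 → U
P(15): 15+19=34≡8 → I
I(8): 8+19=27≡1 → B
A(0): 0+19=19 → T

EKYDFPFAYPUIBT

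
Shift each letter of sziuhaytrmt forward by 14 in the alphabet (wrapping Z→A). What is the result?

gnwivomhfah

s(18): 18+14=32≡6 → g
z(25): 25+14=39≡13 → n
i(8): 8+14=22 → w
u(20): 20+14=34≡8 → i
h(7): 7+14=21 → v
a(0): 0+14=14 → o
y(24): 24+14=38≡12 → m
t(19): 19+14=33≡7 → h
r(17): 17+14=31≡5 → f
m(12): 12+14=26≡0 → a
t(19): 19+14=33≡7 → h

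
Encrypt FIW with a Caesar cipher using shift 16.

F(5): 5+16=21 → V
I(8): 8+16=24 → Y
W(22): 22+16=38≡12 → M

VYM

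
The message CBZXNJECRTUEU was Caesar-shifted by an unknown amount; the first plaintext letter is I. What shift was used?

20

From the crib: C(2)−I(8)=-6≡20, so the shift is 20.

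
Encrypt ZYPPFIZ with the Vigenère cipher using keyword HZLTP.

GXAIUPY

Repeat the key across the message: HZLTPHZ
Z(25)+H(7): 32≡6 → G
Y(24)+Z(25): 49≡23 → X
P(15)+L(11): 26≡0 → A
P(15)+T(19): 34≡8 → I
F(5)+P(15): 20 → U
I(8)+H(7): 15 → P
Z(25)+Z(25): 50≡24 → Y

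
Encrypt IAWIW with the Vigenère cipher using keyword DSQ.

LSMLO

Repeat the key across the message: DSQDS
I(8)+D(3): 11 → L
A(0)+S(18): 18 → S
W(22)+Q(16): 38≡12 → M
I(8)+D(3): 11 → L
W(22)+S(18): 40≡14 → O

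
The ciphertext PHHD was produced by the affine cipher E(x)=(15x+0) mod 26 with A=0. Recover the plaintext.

BXXV

The inverse of 15 mod 26 is 7, since 15·7=105≡1. Apply D(y)=7·(y−0) mod 26:
P(15): 7·(15−0)=105≡1 → B
H(7): 7·(7−0)=49≡23 → X
H(7): 7·(7−0)=49≡23 → X
D(3): 7·(3−0)=21 → V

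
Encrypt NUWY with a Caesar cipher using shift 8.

VCEG

N(13): 13+8=21 → V
U(20): 20+8=28≡2 → C
W(22): 22+8=30≡4 → E
Y(24): 24+8=32≡6 → G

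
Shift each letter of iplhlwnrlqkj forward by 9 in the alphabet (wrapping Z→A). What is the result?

i(8): 8+9=17 → r
p(15): 15+9=24 → y
l(11): 11+9=20 → u
h(7): 7+9=16 → q
l(11): 11+9=20 → u
w(22): 22+9=31≡5 → f
n(13): 13+9=22 → w
r(17): 17+9=26≡0 → a
l(11): 11+9=20 → u
q(16): 16+9=25 → z
k(10): 10+9=19 → t
j(9): 9+9=18 → s

ryuqufwauzts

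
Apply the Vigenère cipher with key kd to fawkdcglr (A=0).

Repeat the key across the message: kdkdkdkdk
f(5)+k(10): 15 → p
a(0)+d(3): 3 → d
w(22)+k(10): 32≡6 → g
k(10)+d(3): 13 → n
d(3)+k(10): 13 → n
c(2)+d(3): 5 → f
g(6)+k(10): 16 → q
l(11)+d(3): 14 → o
r(17)+k(10): 27≡1 → b

pdgnnfqob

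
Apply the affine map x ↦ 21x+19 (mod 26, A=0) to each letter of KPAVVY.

K(10): 21·10+19=229≡21 → V
P(15): 21·15+19=334≡22 → W
A(0): 21·0+19=19 → T
V(21): 21·21+19=460≡18 → S
V(21): 21·21+19=460≡18 → S
Y(24): 21·24+19=523≡3 → D

VWTSSD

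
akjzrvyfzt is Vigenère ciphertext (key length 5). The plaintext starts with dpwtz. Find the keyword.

Subtract each crib letter from the matching ciphertext letter (mod 26):
a(0)−d(3)=-3≡23 → x
k(10)−p(15)=-5≡21 → v
j(9)−w(22)=-13≡13 → n
z(25)−t(19)=6 → g
r(17)−z(25)=-8≡18 → s

xvngs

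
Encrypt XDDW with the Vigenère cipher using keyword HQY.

ETBD

Repeat the key across the message: HQYH
X(23)+H(7): 30≡4 → E
D(3)+Q(16): 19 → T
D(3)+Y(24): 27≡1 → B
W(22)+H(7): 29≡3 → D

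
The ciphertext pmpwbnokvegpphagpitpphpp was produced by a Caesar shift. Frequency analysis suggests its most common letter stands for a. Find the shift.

The most frequent ciphertext letter is p (appears 9 times).
p is position 15; a is position 0.
Shift = 15.

15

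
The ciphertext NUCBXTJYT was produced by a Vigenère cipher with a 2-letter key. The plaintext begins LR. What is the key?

Subtract each crib letter from the matching ciphertext letter (mod 26):
N(13)−L(11)=2 → C
U(20)−R(17)=3 → D

CD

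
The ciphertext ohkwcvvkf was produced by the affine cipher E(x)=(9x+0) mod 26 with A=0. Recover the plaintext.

The inverse of 9 mod 26 is 3, since 9·3=27≡1. Apply D(y)=3·(y−0) mod 26:
o(14): 3·(14−0)=42≡16 → q
h(7): 3·(7−0)=21 → v
k(10): 3·(10−0)=30≡4 → e
w(22): 3·(22−0)=66≡14 → o
c(2): 3·(2−0)=6 → g
v(21): 3·(21−0)=63≡11 → l
v(21): 3·(21−0)=63≡11 → l
k(10): 3·(10−0)=30≡4 → e
f(5): 3·(5−0)=15 → p

qveogllep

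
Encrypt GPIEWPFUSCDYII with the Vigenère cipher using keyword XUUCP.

Repeat the key across the message: XUUCPXUUCPXUUC
G(6)+X(23): 29≡3 → D
P(15)+U(20): 35≡9 → J
I(8)+U(20): 28≡2 → C
E(4)+C(2): 6 → G
W(22)+P(15): 37≡11 → L
P(15)+X(23): 38≡12 → M
F(5)+U(20): 25 → Z
U(20)+U(20): 40≡14 → O
S(18)+C(2): 20 → U
C(2)+P(15): 17 → R
D(3)+X(23): 26≡0 → A
Y(24)+U(20): 44≡18 → S
I(8)+U(20): 28≡2 → C
I(8)+C(2): 10 → K

DJCGLMZOURASCK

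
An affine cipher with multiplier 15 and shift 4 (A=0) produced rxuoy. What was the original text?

ndisk

The inverse of 15 mod 26 is 7, since 15·7=105≡1. Apply D(y)=7·(y−4) mod 26:
r(17): 7·(17−4)=91≡13 → n
x(23): 7·(23−4)=133≡3 → d
u(20): 7·(20−4)=112≡8 → i
o(14): 7·(14−4)=70≡18 → s
y(24): 7·(24−4)=140≡10 → k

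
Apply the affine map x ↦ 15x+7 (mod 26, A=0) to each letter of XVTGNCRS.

X(23): 15·23+7=352≡14 → O
V(21): 15·21+7=322≡10 → K
T(19): 15·19+7=292≡6 → G
G(6): 15·6+7=97≡19 → T
N(13): 15·13+7=202≡20 → U
C(2): 15·2+7=37≡11 → L
R(17): 15·17+7=262≡2 → C
S(18): 15·18+7=277≡17 → R

OKGTULCR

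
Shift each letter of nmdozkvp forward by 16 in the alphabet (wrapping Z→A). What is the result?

dctepalf

n(13): 13+16=29≡3 → d
m(12): 12+16=28≡2 → c
d(3): 3+16=19 → t
o(14): 14+16=30≡4 → e
z(25): 25+16=41≡15 → p
k(10): 10+16=26≡0 → a
v(21): 21+16=37≡11 → l
p(15): 15+16=31≡5 → f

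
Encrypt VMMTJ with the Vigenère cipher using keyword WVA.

Repeat the key across the message: WVAWV
V(21)+W(22): 43≡17 → R
M(12)+V(21): 33≡7 → H
M(12)+A(0): 12 → M
T(19)+W(22): 41≡15 → P
J(9)+V(21): 30≡4 → E

RHMPE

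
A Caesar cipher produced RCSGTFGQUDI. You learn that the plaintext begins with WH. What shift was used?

21

From the crib: R(17)−W(22)=-5≡21, so the shift is 21.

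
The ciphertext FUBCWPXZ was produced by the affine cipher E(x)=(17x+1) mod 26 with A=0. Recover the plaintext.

OVAXPKMG

The inverse of 17 mod 26 is 23, since 17·23=391≡1. Apply D(y)=23·(y−1) mod 26:
F(5): 23·(5−1)=92≡14 → O
U(20): 23·(20−1)=437≡21 → V
B(1): 23·(1−1)=0 → A
C(2): 23·(2−1)=23 → X
W(22): 23·(22−1)=483≡15 → P
P(15): 23·(15−1)=322≡10 → K
X(23): 23·(23−1)=506≡12 → M
Z(25): 23·(25−1)=552≡6 → G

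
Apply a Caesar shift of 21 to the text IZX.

DUS

I(8): 8+21=29≡3 → D
Z(25): 25+21=46≡20 → U
X(23): 23+21=44≡18 → S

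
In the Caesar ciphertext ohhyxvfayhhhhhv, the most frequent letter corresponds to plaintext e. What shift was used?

The most frequent ciphertext letter is h (appears 7 times).
h is position 7; e is position 4.
Shift = 3.

3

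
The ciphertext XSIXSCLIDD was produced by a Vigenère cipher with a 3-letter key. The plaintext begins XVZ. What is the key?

AXJ

Subtract each crib letter from the matching ciphertext letter (mod 26):
X(23)−X(23)=0 → A
S(18)−V(21)=-3≡23 → X
I(8)−Z(25)=-17≡9 → J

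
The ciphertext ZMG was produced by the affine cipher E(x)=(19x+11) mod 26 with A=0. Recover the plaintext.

The inverse of 19 mod 26 is 11, since 19·11=209≡1. Apply D(y)=11·(y−11) mod 26:
Z(25): 11·(25−11)=154≡24 → Y
M(12): 11·(12−11)=11 → L
G(6): 11·(6−11)=-55≡23 → X

YLX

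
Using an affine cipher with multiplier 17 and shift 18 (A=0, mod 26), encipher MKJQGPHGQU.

M(12): 17·12+18=222≡14 → O
K(10): 17·10+18=188≡6 → G
J(9): 17·9+18=171≡15 → P
Q(16): 17·16+18=290≡4 → E
G(6): 17·6+18=120≡16 → Q
P(15): 17·15+18=273≡13 → N
H(7): 17·7+18=137≡7 → H
G(6): 17·6+18=120≡16 → Q
Q(16): 17·16+18=290≡4 → E
U(20): 17·20+18=358≡20 → U

OGPEQNHQEU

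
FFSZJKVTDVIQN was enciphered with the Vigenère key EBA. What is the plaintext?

BESVIKRSDRHQJ

Repeat the key across the ciphertext: EBAEBAEBAEBAE
F(5)−E(4): 1 → B
F(5)−B(1): 4 → E
S(18)−A(0): 18 → S
Z(25)−E(4): 21 → V
J(9)−B(1): 8 → I
K(10)−A(0): 10 → K
V(21)−E(4): 17 → R
T(19)−B(1): 18 → S
D(3)−A(0): 3 → D
V(21)−E(4): 17 → R
I(8)−B(1): 7 → H
Q(16)−A(0): 16 → Q
N(13)−E(4): 9 → J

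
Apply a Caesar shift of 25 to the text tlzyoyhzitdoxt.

t(19): 19+25=44≡18 → s
l(11): 11+25=36≡10 → k
z(25): 25+25=50≡24 → y
y(24): 24+25=49≡23 → x
o(14): 14+25=39≡13 → n
y(24): 24+25=49≡23 → x
h(7): 7+25=32≡6 → g
z(25): 25+25=50≡24 → y
i(8): 8+25=33≡7 → h
t(19): 19+25=44≡18 → s
d(3): 3+25=28≡2 → c
o(14): 14+25=39≡13 → n
x(23): 23+25=48≡22 → w
t(19): 19+25=44≡18 → s

skyxnxgyhscnws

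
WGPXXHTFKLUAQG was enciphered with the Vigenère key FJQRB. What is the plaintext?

RXZGWCKPTKPRAP

Repeat the key across the ciphertext: FJQRBFJQRBFJQR
W(22)−F(5): 17 → R
G(6)−J(9): -3≡23 → X
P(15)−Q(16): -1≡25 → Z
X(23)−R(17): 6 → G
X(23)−B(1): 22 → W
H(7)−F(5): 2 → C
T(19)−J(9): 10 → K
F(5)−Q(16): -11≡15 → P
K(10)−R(17): -7≡19 → T
L(11)−B(1): 10 → K
U(20)−F(5): 15 → P
A(0)−J(9): -9≡17 → R
Q(16)−Q(16): 0 → A
G(6)−R(17): -11≡15 → P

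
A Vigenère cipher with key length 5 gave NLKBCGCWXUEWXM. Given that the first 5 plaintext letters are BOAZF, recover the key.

Subtract each crib letter from the matching ciphertext letter (mod 26):
N(13)−B(1)=12 → M
L(11)−O(14)=-3≡23 → X
K(10)−A(0)=10 → K
B(1)−Z(25)=-24≡2 → C
C(2)−F(5)=-3≡23 → X

MXKCX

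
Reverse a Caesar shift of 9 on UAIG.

LRZX

U(20): 20−9=11 → L
A(0): 0−9=-9≡17 → R
I(8): 8−9=-1≡25 → Z
G(6): 6−9=-3≡23 → X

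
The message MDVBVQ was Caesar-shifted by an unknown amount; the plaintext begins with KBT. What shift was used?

From the crib: M(12)−K(10)=2, so the shift is 2.

2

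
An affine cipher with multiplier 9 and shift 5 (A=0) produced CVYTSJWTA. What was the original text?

The inverse of 9 mod 26 is 3, since 9·3=27≡1. Apply D(y)=3·(y−5) mod 26:
C(2): 3·(2−5)=-9≡17 → R
V(21): 3·(21−5)=48≡22 → W
Y(24): 3·(24−5)=57≡5 → F
T(19): 3·(19−5)=42≡16 → Q
S(18): 3·(18−5)=39≡13 → N
J(9): 3·(9−5)=12 → M
W(22): 3·(22−5)=51≡25 → Z
T(19): 3·(19−5)=42≡16 → Q
A(0): 3·(0−5)=-15≡11 → L

RWFQNMZQL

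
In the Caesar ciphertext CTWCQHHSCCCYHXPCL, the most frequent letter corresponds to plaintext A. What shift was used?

2

The most frequent ciphertext letter is C (appears 6 times).
C is position 2; A is position 0.
Shift = 2.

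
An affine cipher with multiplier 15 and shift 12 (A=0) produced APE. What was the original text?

The inverse of 15 mod 26 is 7, since 15·7=105≡1. Apply D(y)=7·(y−12) mod 26:
A(0): 7·(0−12)=-84≡20 → U
P(15): 7·(15−12)=21 → V
E(4): 7·(4−12)=-56≡22 → W

UVW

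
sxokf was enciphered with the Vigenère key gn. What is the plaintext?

Repeat the key across the ciphertext: gngng
s(18)−g(6): 12 → m
x(23)−n(13): 10 → k
o(14)−g(6): 8 → i
k(10)−n(13): -3≡23 → x
f(5)−g(6): -1≡25 → z

mkixz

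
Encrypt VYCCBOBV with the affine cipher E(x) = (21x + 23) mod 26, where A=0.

WHNNSFSW

V(21): 21·21+23=464≡22 → W
Y(24): 21·24+23=527≡7 → H
C(2): 21·2+23=65≡13 → N
C(2): 21·2+23=65≡13 → N
B(1): 21·1+23=44≡18 → S
O(14): 21·14+23=317≡5 → F
B(1): 21·1+23=44≡18 → S
V(21): 21·21+23=464≡22 → W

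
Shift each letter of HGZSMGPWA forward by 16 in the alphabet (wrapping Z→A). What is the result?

H(7): 7+16=23 → X
G(6): 6+16=22 → W
Z(25): 25+16=41≡15 → P
S(18): 18+16=34≡8 → I
M(12): 12+16=28≡2 → C
G(6): 6+16=22 → W
P(15): 15+16=31≡5 → F
W(22): 22+16=38≡12 → M
A(0): 0+16=16 → Q

XWPICWFMQ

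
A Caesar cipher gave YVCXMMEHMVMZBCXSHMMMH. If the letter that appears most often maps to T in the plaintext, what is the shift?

The most frequent ciphertext letter is M (appears 7 times).
M is position 12; T is position 19.
Shift = -7≡19.

19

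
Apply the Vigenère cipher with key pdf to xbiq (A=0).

menf

Repeat the key across the message: pdfp
x(23)+p(15): 38≡12 → m
b(1)+d(3): 4 → e
i(8)+f(5): 13 → n
q(16)+p(15): 31≡5 → f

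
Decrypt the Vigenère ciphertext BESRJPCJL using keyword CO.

ZQQDHBAVJ

Repeat the key across the ciphertext: COCOCOCOC
B(1)−C(2): -1≡25 → Z
E(4)−O(14): -10≡16 → Q
S(18)−C(2): 16 → Q
R(17)−O(14): 3 → D
J(9)−C(2): 7 → H
P(15)−O(14): 1 → B
C(2)−C(2): 0 → A
J(9)−O(14): -5≡21 → V
L(11)−C(2): 9 → J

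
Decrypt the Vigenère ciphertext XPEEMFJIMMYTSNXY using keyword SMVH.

FDJXUTOBUADMABCR

Repeat the key across the ciphertext: SMVHSMVHSMVHSMVH
X(23)−S(18): 5 → F
P(15)−M(12): 3 → D
E(4)−V(21): -17≡9 → J
E(4)−H(7): -3≡23 → X
M(12)−S(18): -6≡20 → U
F(5)−M(12): -7≡19 → T
J(9)−V(21): -12≡14 → O
I(8)−H(7): 1 → B
M(12)−S(18): -6≡20 → U
M(12)−M(12): 0 → A
Y(24)−V(21): 3 → D
T(19)−H(7): 12 → M
S(18)−S(18): 0 → A
N(13)−M(12): 1 → B
X(23)−V(21): 2 → C
Y(24)−H(7): 17 → R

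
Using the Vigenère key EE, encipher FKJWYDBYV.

Repeat the key across the message: EEEEEEEEE
F(5)+E(4): 9 → J
K(10)+E(4): 14 → O
J(9)+E(4): 13 → N
W(22)+E(4): 26≡0 → A
Y(24)+E(4): 28≡2 → C
D(3)+E(4): 7 → H
B(1)+E(4): 5 → F
Y(24)+E(4): 28≡2 → C
V(21)+E(4): 25 → Z

JONACHFCZ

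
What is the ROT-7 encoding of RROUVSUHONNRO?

YYVBCZBOVUUYV

R(17): 17+7=24 → Y
R(17): 17+7=24 → Y
O(14): 14+7=21 → V
U(20): 20+7=27≡1 → B
V(21): 21+7=28≡2 → C
S(18): 18+7=25 → Z
U(20): 20+7=27≡1 → B
H(7): 7+7=14 → O
O(14): 14+7=21 → V
N(13): 13+7=20 → U
N(13): 13+7=20 → U
R(17): 17+7=24 → Y
O(14): 14+7=21 → V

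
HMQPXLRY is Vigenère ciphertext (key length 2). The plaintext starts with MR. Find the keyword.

VV

Subtract each crib letter from the matching ciphertext letter (mod 26):
H(7)−M(12)=-5≡21 → V
M(12)−R(17)=-5≡21 → V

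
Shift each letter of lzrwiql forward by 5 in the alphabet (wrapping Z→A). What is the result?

l(11): 11+5=16 → q
z(25): 25+5=30≡4 → e
r(17): 17+5=22 → w
w(22): 22+5=27≡1 → b
i(8): 8+5=13 → n
q(16): 16+5=21 → v
l(11): 11+5=16 → q

qewbnvq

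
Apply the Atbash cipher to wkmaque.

w(22) → d(3)
k(10) → p(15)
m(12) → n(13)
a(0) → z(25)
q(16) → j(9)
u(20) → f(5)
e(4) → v(21)

dpnzjfv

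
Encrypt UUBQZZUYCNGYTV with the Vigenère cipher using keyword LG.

FAMWKFFENTREEB

Repeat the key across the message: LGLGLGLGLGLGLG
U(20)+L(11): 31≡5 → F
U(20)+G(6): 26≡0 → A
B(1)+L(11): 12 → M
Q(16)+G(6): 22 → W
Z(25)+L(11): 36≡10 → K
Z(25)+G(6): 31≡5 → F
U(20)+L(11): 31≡5 → F
Y(24)+G(6): 30≡4 → E
C(2)+L(11): 13 → N
N(13)+G(6): 19 → T
G(6)+L(11): 17 → R
Y(24)+G(6): 30≡4 → E
T(19)+L(11): 30≡4 → E
V(21)+G(6): 27≡1 → B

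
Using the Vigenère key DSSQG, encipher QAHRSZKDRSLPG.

TSZHYCCVHYOHY

Repeat the key across the message: DSSQGDSSQGDSS
Q(16)+D(3): 19 → T
A(0)+S(18): 18 → S
H(7)+S(18): 25 → Z
R(17)+Q(16): 33≡7 → H
S(18)+G(6): 24 → Y
Z(25)+D(3): 28≡2 → C
K(10)+S(18): 28≡2 → C
D(3)+S(18): 21 → V
R(17)+Q(16): 33≡7 → H
S(18)+G(6): 24 → Y
L(11)+D(3): 14 → O
P(15)+S(18): 33≡7 → H
G(6)+S(18): 24 → Y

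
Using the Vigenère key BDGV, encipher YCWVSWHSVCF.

ZFCQTZNNWFL

Repeat the key across the message: BDGVBDGVBDG
Y(24)+B(1): 25 → Z
C(2)+D(3): 5 → F
W(22)+G(6): 28≡2 → C
V(21)+V(21): 42≡16 → Q
S(18)+B(1): 19 → T
W(22)+D(3): 25 → Z
H(7)+G(6): 13 → N
S(18)+V(21): 39≡13 → N
V(21)+B(1): 22 → W
C(2)+D(3): 5 → F
F(5)+G(6): 11 → L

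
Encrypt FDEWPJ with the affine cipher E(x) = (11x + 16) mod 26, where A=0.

F(5): 11·5+16=71≡19 → T
D(3): 11·3+16=49≡23 → X
E(4): 11·4+16=60≡8 → I
W(22): 11·22+16=258≡24 → Y
P(15): 11·15+16=181≡25 → Z
J(9): 11·9+16=115≡11 → L

TXIYZL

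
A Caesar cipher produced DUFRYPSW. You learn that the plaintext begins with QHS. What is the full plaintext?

From the crib: D(3)−Q(16)=-13≡13, so the shift is 13.
Subtract 13 from each ciphertext letter:
D(3): 3−13=-10≡16 → Q
U(20): 20−13=7 → H
F(5): 5−13=-8≡18 → S
R(17): 17−13=4 → E
Y(24): 24−13=11 → L
P(15): 15−13=2 → C
S(18): 18−13=5 → F
W(22): 22−13=9 → J

QHSELCFJ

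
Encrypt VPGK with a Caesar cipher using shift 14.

V(21): 21+14=35≡9 → J
P(15): 15+14=29≡3 → D
G(6): 6+14=20 → U
K(10): 10+14=24 → Y

JDUY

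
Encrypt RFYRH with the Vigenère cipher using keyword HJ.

Repeat the key across the message: HJHJH
R(17)+H(7): 24 → Y
F(5)+J(9): 14 → O
Y(24)+H(7): 31≡5 → F
R(17)+J(9): 26≡0 → A
H(7)+H(7): 14 → O

YOFAO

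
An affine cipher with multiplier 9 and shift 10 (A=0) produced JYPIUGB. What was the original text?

XQPUEOZ

The inverse of 9 mod 26 is 3, since 9·3=27≡1. Apply D(y)=3·(y−10) mod 26:
J(9): 3·(9−10)=-3≡23 → X
Y(24): 3·(24−10)=42≡16 → Q
P(15): 3·(15−10)=15 → P
I(8): 3·(8−10)=-6≡20 → U
U(20): 3·(20−10)=30≡4 → E
G(6): 3·(6−10)=-12≡14 → O
B(1): 3·(1−10)=-27≡25 → Z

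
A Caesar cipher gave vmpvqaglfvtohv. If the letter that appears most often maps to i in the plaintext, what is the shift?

13

The most frequent ciphertext letter is v (appears 4 times).
v is position 21; i is position 8.
Shift = 13.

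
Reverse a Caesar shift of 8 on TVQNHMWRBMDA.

LNIFZEOJTEVS

T(19): 19−8=11 → L
V(21): 21−8=13 → N
Q(16): 16−8=8 → I
N(13): 13−8=5 → F
H(7): 7−8=-1≡25 → Z
M(12): 12−8=4 → E
W(22): 22−8=14 → O
R(17): 17−8=9 → J
B(1): 1−8=-7≡19 → T
M(12): 12−8=4 → E
D(3): 3−8=-5≡21 → V
A(0): 0−8=-8≡18 → S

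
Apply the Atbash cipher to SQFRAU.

HJUIZF

S(18) → H(7)
Q(16) → J(9)
F(5) → U(20)
R(17) → I(8)
A(0) → Z(25)
U(20) → F(5)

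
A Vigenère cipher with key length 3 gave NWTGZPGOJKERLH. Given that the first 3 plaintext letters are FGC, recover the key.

Subtract each crib letter from the matching ciphertext letter (mod 26):
N(13)−F(5)=8 → I
W(22)−G(6)=16 → Q
T(19)−C(2)=17 → R

IQR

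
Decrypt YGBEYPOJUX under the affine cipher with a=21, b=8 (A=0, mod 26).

The inverse of 21 mod 26 is 5, since 21·5=105≡1. Apply D(y)=5·(y−8) mod 26:
Y(24): 5·(24−8)=80≡2 → C
G(6): 5·(6−8)=-10≡16 → Q
B(1): 5·(1−8)=-35≡17 → R
E(4): 5·(4−8)=-20≡6 → G
Y(24): 5·(24−8)=80≡2 → C
P(15): 5·(15−8)=35≡9 → J
O(14): 5·(14−8)=30≡4 → E
J(9): 5·(9−8)=5 → F
U(20): 5·(20−8)=60≡8 → I
X(23): 5·(23−8)=75≡23 → X

CQRGCJEFIX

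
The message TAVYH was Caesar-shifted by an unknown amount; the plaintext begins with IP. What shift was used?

From the crib: T(19)−I(8)=11, so the shift is 11.

11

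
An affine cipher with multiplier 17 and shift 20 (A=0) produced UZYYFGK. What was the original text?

ALOOTQE

The inverse of 17 mod 26 is 23, since 17·23=391≡1. Apply D(y)=23·(y−20) mod 26:
U(20): 23·(20−20)=0 → A
Z(25): 23·(25−20)=115≡11 → L
Y(24): 23·(24−20)=92≡14 → O
Y(24): 23·(24−20)=92≡14 → O
F(5): 23·(5−20)=-345≡19 → T
G(6): 23·(6−20)=-322≡16 → Q
K(10): 23·(10−20)=-230≡4 → E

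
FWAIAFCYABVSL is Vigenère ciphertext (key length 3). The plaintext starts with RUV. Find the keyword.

Subtract each crib letter from the matching ciphertext letter (mod 26):
F(5)−R(17)=-12≡14 → O
W(22)−U(20)=2 → C
A(0)−V(21)=-21≡5 → F

OCF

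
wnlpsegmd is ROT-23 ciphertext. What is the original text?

zqosvhjpg

w(22): 22−23=-1≡25 → z
n(13): 13−23=-10≡16 → q
l(11): 11−23=-12≡14 → o
p(15): 15−23=-8≡18 → s
s(18): 18−23=-5≡21 → v
e(4): 4−23=-19≡7 → h
g(6): 6−23=-17≡9 → j
m(12): 12−23=-11≡15 → p
d(3): 3−23=-20≡6 → g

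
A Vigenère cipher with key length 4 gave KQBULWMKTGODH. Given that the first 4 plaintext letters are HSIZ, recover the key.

Subtract each crib letter from the matching ciphertext letter (mod 26):
K(10)−H(7)=3 → D
Q(16)−S(18)=-2≡24 → Y
B(1)−I(8)=-7≡19 → T
U(20)−Z(25)=-5≡21 → V

DYTV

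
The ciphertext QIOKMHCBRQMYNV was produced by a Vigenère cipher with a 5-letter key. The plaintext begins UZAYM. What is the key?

WJOMA

Subtract each crib letter from the matching ciphertext letter (mod 26):
Q(16)−U(20)=-4≡22 → W
I(8)−Z(25)=-17≡9 → J
O(14)−A(0)=14 → O
K(10)−Y(24)=-14≡12 → M
M(12)−M(12)=0 → A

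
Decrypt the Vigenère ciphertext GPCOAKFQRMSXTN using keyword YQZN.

IZDBCUGDTWTKVX

Repeat the key across the ciphertext: YQZNYQZNYQZNYQ
G(6)−Y(24): -18≡8 → I
P(15)−Q(16): -1≡25 → Z
C(2)−Z(25): -23≡3 → D
O(14)−N(13): 1 → B
A(0)−Y(24): -24≡2 → C
K(10)−Q(16): -6≡20 → U
F(5)−Z(25): -20≡6 → G
Q(16)−N(13): 3 → D
R(17)−Y(24): -7≡19 → T
M(12)−Q(16): -4≡22 → W
S(18)−Z(25): -7≡19 → T
X(23)−N(13): 10 → K
T(19)−Y(24): -5≡21 → V
N(13)−Q(16): -3≡23 → X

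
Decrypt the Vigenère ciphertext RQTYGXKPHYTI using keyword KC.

Repeat the key across the ciphertext: KCKCKCKCKCKC
R(17)−K(10): 7 → H
Q(16)−C(2): 14 → O
T(19)−K(10): 9 → J
Y(24)−C(2): 22 → W
G(6)−K(10): -4≡22 → W
X(23)−C(2): 21 → V
K(10)−K(10): 0 → A
P(15)−C(2): 13 → N
H(7)−K(10): -3≡23 → X
Y(24)−C(2): 22 → W
T(19)−K(10): 9 → J
I(8)−C(2): 6 → G

HOJWWVANXWJG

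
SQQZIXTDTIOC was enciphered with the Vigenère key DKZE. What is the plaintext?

Repeat the key across the ciphertext: DKZEDKZEDKZE
S(18)−D(3): 15 → P
Q(16)−K(10): 6 → G
Q(16)−Z(25): -9≡17 → R
Z(25)−E(4): 21 → V
I(8)−D(3): 5 → F
X(23)−K(10): 13 → N
T(19)−Z(25): -6≡20 → U
D(3)−E(4): -1≡25 → Z
T(19)−D(3): 16 → Q
I(8)−K(10): -2≡24 → Y
O(14)−Z(25): -11≡15 → P
C(2)−E(4): -2≡24 → Y

PGRVFNUZQYPY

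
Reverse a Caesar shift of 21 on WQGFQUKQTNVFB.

BVLKVZPVYSAKG

W(22): 22−21=1 → B
Q(16): 16−21=-5≡21 → V
G(6): 6−21=-15≡11 → L
F(5): 5−21=-16≡10 → K
Q(16): 16−21=-5≡21 → V
U(20): 20−21=-1≡25 → Z
K(10): 10−21=-11≡15 → P
Q(16): 16−21=-5≡21 → V
T(19): 19−21=-2≡24 → Y
N(13): 13−21=-8≡18 → S
V(21): 21−21=0 → A
F(5): 5−21=-16≡10 → K
B(1): 1−21=-20≡6 → G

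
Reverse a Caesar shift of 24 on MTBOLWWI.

M(12): 12−24=-12≡14 → O
T(19): 19−24=-5≡21 → V
B(1): 1−24=-23≡3 → D
O(14): 14−24=-10≡16 → Q
L(11): 11−24=-13≡13 → N
W(22): 22−24=-2≡24 → Y
W(22): 22−24=-2≡24 → Y
I(8): 8−24=-16≡10 → K

OVDQNYYK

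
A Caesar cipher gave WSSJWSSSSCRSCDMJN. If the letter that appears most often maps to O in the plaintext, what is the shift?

The most frequent ciphertext letter is S (appears 7 times).
S is position 18; O is position 14.
Shift = 4.

4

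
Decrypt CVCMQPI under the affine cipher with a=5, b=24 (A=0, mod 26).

The inverse of 5 mod 26 is 21, since 5·21=105≡1. Apply D(y)=21·(y−24) mod 26:
C(2): 21·(2−24)=-462≡6 → G
V(21): 21·(21−24)=-63≡15 → P
C(2): 21·(2−24)=-462≡6 → G
M(12): 21·(12−24)=-252≡8 → I
Q(16): 21·(16−24)=-168≡14 → O
P(15): 21·(15−24)=-189≡19 → T
I(8): 21·(8−24)=-336≡2 → C

GPGIOTC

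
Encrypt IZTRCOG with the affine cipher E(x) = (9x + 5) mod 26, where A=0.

I(8): 9·8+5=77≡25 → Z
Z(25): 9·25+5=230≡22 → W
T(19): 9·19+5=176≡20 → U
R(17): 9·17+5=158≡2 → C
C(2): 9·2+5=23 → X
O(14): 9·14+5=131≡1 → B
G(6): 9·6+5=59≡7 → H

ZWUCXBH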